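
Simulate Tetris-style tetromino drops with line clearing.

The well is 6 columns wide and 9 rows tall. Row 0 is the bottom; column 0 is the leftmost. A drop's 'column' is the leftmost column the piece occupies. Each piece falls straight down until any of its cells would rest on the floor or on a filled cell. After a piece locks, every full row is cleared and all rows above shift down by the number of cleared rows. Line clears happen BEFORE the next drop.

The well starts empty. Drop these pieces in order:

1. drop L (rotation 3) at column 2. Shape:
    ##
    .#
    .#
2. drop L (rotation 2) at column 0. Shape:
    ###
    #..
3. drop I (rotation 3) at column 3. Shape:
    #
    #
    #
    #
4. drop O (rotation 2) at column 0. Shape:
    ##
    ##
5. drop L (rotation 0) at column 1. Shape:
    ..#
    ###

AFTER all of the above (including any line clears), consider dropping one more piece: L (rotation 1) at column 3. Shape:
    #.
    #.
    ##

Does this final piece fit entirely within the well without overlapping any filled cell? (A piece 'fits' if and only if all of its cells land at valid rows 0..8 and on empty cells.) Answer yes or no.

Answer: no

Derivation:
Drop 1: L rot3 at col 2 lands with bottom-row=0; cleared 0 line(s) (total 0); column heights now [0 0 3 3 0 0], max=3
Drop 2: L rot2 at col 0 lands with bottom-row=2; cleared 0 line(s) (total 0); column heights now [4 4 4 3 0 0], max=4
Drop 3: I rot3 at col 3 lands with bottom-row=3; cleared 0 line(s) (total 0); column heights now [4 4 4 7 0 0], max=7
Drop 4: O rot2 at col 0 lands with bottom-row=4; cleared 0 line(s) (total 0); column heights now [6 6 4 7 0 0], max=7
Drop 5: L rot0 at col 1 lands with bottom-row=7; cleared 0 line(s) (total 0); column heights now [6 8 8 9 0 0], max=9
Test piece L rot1 at col 3 (width 2): heights before test = [6 8 8 9 0 0]; fits = False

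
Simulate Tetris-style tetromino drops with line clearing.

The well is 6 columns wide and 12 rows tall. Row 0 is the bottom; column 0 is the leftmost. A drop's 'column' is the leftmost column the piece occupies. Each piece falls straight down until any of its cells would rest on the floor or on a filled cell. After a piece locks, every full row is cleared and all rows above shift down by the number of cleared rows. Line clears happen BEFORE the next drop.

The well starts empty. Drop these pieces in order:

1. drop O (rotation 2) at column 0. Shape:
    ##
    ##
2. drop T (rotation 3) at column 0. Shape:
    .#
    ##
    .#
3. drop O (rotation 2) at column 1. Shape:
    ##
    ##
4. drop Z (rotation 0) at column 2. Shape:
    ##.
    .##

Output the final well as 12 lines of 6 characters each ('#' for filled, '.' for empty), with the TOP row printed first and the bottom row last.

Drop 1: O rot2 at col 0 lands with bottom-row=0; cleared 0 line(s) (total 0); column heights now [2 2 0 0 0 0], max=2
Drop 2: T rot3 at col 0 lands with bottom-row=2; cleared 0 line(s) (total 0); column heights now [4 5 0 0 0 0], max=5
Drop 3: O rot2 at col 1 lands with bottom-row=5; cleared 0 line(s) (total 0); column heights now [4 7 7 0 0 0], max=7
Drop 4: Z rot0 at col 2 lands with bottom-row=6; cleared 0 line(s) (total 0); column heights now [4 7 8 8 7 0], max=8

Answer: ......
......
......
......
..##..
.####.
.##...
.#....
##....
.#....
##....
##....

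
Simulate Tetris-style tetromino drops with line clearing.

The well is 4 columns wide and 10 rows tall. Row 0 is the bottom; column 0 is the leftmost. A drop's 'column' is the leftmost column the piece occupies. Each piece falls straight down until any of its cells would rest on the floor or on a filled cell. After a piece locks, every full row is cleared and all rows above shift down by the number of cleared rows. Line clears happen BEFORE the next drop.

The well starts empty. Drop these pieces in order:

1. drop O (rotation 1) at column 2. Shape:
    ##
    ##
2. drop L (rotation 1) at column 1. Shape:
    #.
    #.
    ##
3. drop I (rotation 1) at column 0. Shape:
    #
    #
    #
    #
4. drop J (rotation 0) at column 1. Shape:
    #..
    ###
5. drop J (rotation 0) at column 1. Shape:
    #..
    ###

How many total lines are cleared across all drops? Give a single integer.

Drop 1: O rot1 at col 2 lands with bottom-row=0; cleared 0 line(s) (total 0); column heights now [0 0 2 2], max=2
Drop 2: L rot1 at col 1 lands with bottom-row=2; cleared 0 line(s) (total 0); column heights now [0 5 3 2], max=5
Drop 3: I rot1 at col 0 lands with bottom-row=0; cleared 0 line(s) (total 0); column heights now [4 5 3 2], max=5
Drop 4: J rot0 at col 1 lands with bottom-row=5; cleared 0 line(s) (total 0); column heights now [4 7 6 6], max=7
Drop 5: J rot0 at col 1 lands with bottom-row=7; cleared 0 line(s) (total 0); column heights now [4 9 8 8], max=9

Answer: 0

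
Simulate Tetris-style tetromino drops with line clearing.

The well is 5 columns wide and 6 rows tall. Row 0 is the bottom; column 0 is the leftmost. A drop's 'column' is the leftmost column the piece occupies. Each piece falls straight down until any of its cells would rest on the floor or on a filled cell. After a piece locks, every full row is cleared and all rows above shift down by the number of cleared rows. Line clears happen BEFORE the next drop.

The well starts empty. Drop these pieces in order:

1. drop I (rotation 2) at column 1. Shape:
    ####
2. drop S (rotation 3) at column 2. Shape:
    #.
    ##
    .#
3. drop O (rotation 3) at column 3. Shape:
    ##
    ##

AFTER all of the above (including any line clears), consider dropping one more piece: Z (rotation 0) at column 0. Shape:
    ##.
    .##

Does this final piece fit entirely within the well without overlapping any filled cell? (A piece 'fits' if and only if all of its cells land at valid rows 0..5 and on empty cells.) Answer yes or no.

Drop 1: I rot2 at col 1 lands with bottom-row=0; cleared 0 line(s) (total 0); column heights now [0 1 1 1 1], max=1
Drop 2: S rot3 at col 2 lands with bottom-row=1; cleared 0 line(s) (total 0); column heights now [0 1 4 3 1], max=4
Drop 3: O rot3 at col 3 lands with bottom-row=3; cleared 0 line(s) (total 0); column heights now [0 1 4 5 5], max=5
Test piece Z rot0 at col 0 (width 3): heights before test = [0 1 4 5 5]; fits = True

Answer: yes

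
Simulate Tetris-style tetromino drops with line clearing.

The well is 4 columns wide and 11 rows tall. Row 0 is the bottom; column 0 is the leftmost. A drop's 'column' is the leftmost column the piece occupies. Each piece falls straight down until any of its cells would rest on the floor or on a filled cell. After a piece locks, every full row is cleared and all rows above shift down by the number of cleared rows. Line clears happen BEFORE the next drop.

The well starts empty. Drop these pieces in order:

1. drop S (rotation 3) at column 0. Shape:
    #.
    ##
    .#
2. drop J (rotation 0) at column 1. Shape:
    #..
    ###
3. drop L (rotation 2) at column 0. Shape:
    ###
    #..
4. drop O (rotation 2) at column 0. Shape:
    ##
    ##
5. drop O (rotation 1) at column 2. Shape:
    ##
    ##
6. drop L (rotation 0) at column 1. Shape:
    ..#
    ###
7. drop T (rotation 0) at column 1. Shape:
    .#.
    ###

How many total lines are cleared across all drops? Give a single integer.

Answer: 3

Derivation:
Drop 1: S rot3 at col 0 lands with bottom-row=0; cleared 0 line(s) (total 0); column heights now [3 2 0 0], max=3
Drop 2: J rot0 at col 1 lands with bottom-row=2; cleared 1 line(s) (total 1); column heights now [2 3 0 0], max=3
Drop 3: L rot2 at col 0 lands with bottom-row=2; cleared 0 line(s) (total 1); column heights now [4 4 4 0], max=4
Drop 4: O rot2 at col 0 lands with bottom-row=4; cleared 0 line(s) (total 1); column heights now [6 6 4 0], max=6
Drop 5: O rot1 at col 2 lands with bottom-row=4; cleared 2 line(s) (total 3); column heights now [4 4 4 0], max=4
Drop 6: L rot0 at col 1 lands with bottom-row=4; cleared 0 line(s) (total 3); column heights now [4 5 5 6], max=6
Drop 7: T rot0 at col 1 lands with bottom-row=6; cleared 0 line(s) (total 3); column heights now [4 7 8 7], max=8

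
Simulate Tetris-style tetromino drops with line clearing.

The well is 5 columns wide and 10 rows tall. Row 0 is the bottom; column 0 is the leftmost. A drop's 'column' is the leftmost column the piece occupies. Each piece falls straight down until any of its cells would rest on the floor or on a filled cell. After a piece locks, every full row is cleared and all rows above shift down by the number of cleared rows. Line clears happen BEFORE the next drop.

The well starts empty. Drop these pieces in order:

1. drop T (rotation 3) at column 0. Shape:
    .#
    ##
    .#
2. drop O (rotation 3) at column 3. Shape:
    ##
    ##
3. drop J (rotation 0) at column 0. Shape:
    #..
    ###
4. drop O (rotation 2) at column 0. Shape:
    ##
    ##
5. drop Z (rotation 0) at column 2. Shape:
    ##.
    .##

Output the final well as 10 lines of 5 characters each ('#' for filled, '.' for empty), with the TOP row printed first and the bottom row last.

Drop 1: T rot3 at col 0 lands with bottom-row=0; cleared 0 line(s) (total 0); column heights now [2 3 0 0 0], max=3
Drop 2: O rot3 at col 3 lands with bottom-row=0; cleared 0 line(s) (total 0); column heights now [2 3 0 2 2], max=3
Drop 3: J rot0 at col 0 lands with bottom-row=3; cleared 0 line(s) (total 0); column heights now [5 4 4 2 2], max=5
Drop 4: O rot2 at col 0 lands with bottom-row=5; cleared 0 line(s) (total 0); column heights now [7 7 4 2 2], max=7
Drop 5: Z rot0 at col 2 lands with bottom-row=3; cleared 1 line(s) (total 1); column heights now [6 6 4 4 2], max=6

Answer: .....
.....
.....
.....
##...
##...
#.##.
.#...
##.##
.#.##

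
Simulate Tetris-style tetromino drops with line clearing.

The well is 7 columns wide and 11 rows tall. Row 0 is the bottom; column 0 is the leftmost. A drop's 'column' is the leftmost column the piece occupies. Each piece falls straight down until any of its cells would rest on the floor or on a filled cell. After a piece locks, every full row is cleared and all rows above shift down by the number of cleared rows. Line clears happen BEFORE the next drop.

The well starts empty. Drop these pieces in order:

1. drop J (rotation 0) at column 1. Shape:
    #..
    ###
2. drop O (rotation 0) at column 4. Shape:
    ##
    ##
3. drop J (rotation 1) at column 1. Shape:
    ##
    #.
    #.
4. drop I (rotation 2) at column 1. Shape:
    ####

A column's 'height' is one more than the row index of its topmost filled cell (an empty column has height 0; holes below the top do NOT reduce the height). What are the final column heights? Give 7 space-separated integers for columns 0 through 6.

Drop 1: J rot0 at col 1 lands with bottom-row=0; cleared 0 line(s) (total 0); column heights now [0 2 1 1 0 0 0], max=2
Drop 2: O rot0 at col 4 lands with bottom-row=0; cleared 0 line(s) (total 0); column heights now [0 2 1 1 2 2 0], max=2
Drop 3: J rot1 at col 1 lands with bottom-row=2; cleared 0 line(s) (total 0); column heights now [0 5 5 1 2 2 0], max=5
Drop 4: I rot2 at col 1 lands with bottom-row=5; cleared 0 line(s) (total 0); column heights now [0 6 6 6 6 2 0], max=6

Answer: 0 6 6 6 6 2 0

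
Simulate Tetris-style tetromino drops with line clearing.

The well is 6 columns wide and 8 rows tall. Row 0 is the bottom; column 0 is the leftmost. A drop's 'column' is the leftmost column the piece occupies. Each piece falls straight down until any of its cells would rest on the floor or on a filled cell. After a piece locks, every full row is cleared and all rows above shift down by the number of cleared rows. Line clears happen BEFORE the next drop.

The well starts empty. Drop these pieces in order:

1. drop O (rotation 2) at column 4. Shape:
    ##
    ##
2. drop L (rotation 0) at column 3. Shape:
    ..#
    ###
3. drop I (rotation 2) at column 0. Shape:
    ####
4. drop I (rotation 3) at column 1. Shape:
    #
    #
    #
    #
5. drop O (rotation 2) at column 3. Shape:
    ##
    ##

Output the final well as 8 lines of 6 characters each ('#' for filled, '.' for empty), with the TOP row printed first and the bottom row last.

Drop 1: O rot2 at col 4 lands with bottom-row=0; cleared 0 line(s) (total 0); column heights now [0 0 0 0 2 2], max=2
Drop 2: L rot0 at col 3 lands with bottom-row=2; cleared 0 line(s) (total 0); column heights now [0 0 0 3 3 4], max=4
Drop 3: I rot2 at col 0 lands with bottom-row=3; cleared 0 line(s) (total 0); column heights now [4 4 4 4 3 4], max=4
Drop 4: I rot3 at col 1 lands with bottom-row=4; cleared 0 line(s) (total 0); column heights now [4 8 4 4 3 4], max=8
Drop 5: O rot2 at col 3 lands with bottom-row=4; cleared 0 line(s) (total 0); column heights now [4 8 4 6 6 4], max=8

Answer: .#....
.#....
.#.##.
.#.##.
####.#
...###
....##
....##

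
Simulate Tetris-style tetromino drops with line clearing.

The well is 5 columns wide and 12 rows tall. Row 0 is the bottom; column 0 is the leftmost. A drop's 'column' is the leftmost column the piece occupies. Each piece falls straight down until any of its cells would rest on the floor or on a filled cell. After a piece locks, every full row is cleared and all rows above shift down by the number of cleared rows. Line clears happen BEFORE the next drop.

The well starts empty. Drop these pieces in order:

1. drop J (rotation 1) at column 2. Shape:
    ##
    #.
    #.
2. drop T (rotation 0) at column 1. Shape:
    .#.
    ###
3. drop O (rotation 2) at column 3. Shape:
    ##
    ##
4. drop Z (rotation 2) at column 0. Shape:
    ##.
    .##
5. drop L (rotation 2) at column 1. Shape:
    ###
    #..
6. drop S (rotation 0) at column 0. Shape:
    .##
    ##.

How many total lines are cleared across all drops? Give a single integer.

Answer: 0

Derivation:
Drop 1: J rot1 at col 2 lands with bottom-row=0; cleared 0 line(s) (total 0); column heights now [0 0 3 3 0], max=3
Drop 2: T rot0 at col 1 lands with bottom-row=3; cleared 0 line(s) (total 0); column heights now [0 4 5 4 0], max=5
Drop 3: O rot2 at col 3 lands with bottom-row=4; cleared 0 line(s) (total 0); column heights now [0 4 5 6 6], max=6
Drop 4: Z rot2 at col 0 lands with bottom-row=5; cleared 0 line(s) (total 0); column heights now [7 7 6 6 6], max=7
Drop 5: L rot2 at col 1 lands with bottom-row=7; cleared 0 line(s) (total 0); column heights now [7 9 9 9 6], max=9
Drop 6: S rot0 at col 0 lands with bottom-row=9; cleared 0 line(s) (total 0); column heights now [10 11 11 9 6], max=11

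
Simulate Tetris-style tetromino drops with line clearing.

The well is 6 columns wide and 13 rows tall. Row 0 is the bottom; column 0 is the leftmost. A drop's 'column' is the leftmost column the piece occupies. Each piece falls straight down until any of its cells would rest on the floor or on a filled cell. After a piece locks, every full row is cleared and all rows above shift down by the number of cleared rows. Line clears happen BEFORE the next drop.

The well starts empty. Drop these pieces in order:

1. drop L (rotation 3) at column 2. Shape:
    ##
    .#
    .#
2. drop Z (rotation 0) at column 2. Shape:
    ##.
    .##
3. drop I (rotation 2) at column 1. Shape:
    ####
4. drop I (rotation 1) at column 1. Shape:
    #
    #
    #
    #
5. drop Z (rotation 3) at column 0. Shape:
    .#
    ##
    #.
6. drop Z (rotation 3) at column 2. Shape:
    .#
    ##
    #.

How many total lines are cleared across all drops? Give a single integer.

Answer: 0

Derivation:
Drop 1: L rot3 at col 2 lands with bottom-row=0; cleared 0 line(s) (total 0); column heights now [0 0 3 3 0 0], max=3
Drop 2: Z rot0 at col 2 lands with bottom-row=3; cleared 0 line(s) (total 0); column heights now [0 0 5 5 4 0], max=5
Drop 3: I rot2 at col 1 lands with bottom-row=5; cleared 0 line(s) (total 0); column heights now [0 6 6 6 6 0], max=6
Drop 4: I rot1 at col 1 lands with bottom-row=6; cleared 0 line(s) (total 0); column heights now [0 10 6 6 6 0], max=10
Drop 5: Z rot3 at col 0 lands with bottom-row=9; cleared 0 line(s) (total 0); column heights now [11 12 6 6 6 0], max=12
Drop 6: Z rot3 at col 2 lands with bottom-row=6; cleared 0 line(s) (total 0); column heights now [11 12 8 9 6 0], max=12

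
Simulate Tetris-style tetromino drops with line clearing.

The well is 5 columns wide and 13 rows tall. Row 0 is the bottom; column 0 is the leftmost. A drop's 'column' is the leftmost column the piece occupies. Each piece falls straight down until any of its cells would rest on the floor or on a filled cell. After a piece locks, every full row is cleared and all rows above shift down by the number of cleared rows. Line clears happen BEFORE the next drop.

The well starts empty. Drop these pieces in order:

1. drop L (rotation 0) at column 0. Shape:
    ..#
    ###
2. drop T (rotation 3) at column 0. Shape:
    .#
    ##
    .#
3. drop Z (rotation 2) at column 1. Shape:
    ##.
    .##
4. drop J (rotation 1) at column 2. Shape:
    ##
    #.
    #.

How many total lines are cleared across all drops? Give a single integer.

Answer: 0

Derivation:
Drop 1: L rot0 at col 0 lands with bottom-row=0; cleared 0 line(s) (total 0); column heights now [1 1 2 0 0], max=2
Drop 2: T rot3 at col 0 lands with bottom-row=1; cleared 0 line(s) (total 0); column heights now [3 4 2 0 0], max=4
Drop 3: Z rot2 at col 1 lands with bottom-row=3; cleared 0 line(s) (total 0); column heights now [3 5 5 4 0], max=5
Drop 4: J rot1 at col 2 lands with bottom-row=5; cleared 0 line(s) (total 0); column heights now [3 5 8 8 0], max=8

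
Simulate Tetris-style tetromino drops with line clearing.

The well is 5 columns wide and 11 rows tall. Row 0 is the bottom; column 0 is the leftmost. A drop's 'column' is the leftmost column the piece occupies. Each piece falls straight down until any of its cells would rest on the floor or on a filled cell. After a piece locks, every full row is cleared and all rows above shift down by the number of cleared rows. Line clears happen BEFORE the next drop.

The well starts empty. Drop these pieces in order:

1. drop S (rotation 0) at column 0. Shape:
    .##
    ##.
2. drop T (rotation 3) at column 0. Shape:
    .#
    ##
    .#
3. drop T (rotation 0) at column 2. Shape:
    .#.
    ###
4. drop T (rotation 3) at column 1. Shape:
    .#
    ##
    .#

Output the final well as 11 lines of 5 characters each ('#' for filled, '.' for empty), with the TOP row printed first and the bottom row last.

Answer: .....
.....
.....
.....
..#..
.##..
.##..
##.#.
.####
.##..
##...

Derivation:
Drop 1: S rot0 at col 0 lands with bottom-row=0; cleared 0 line(s) (total 0); column heights now [1 2 2 0 0], max=2
Drop 2: T rot3 at col 0 lands with bottom-row=2; cleared 0 line(s) (total 0); column heights now [4 5 2 0 0], max=5
Drop 3: T rot0 at col 2 lands with bottom-row=2; cleared 0 line(s) (total 0); column heights now [4 5 3 4 3], max=5
Drop 4: T rot3 at col 1 lands with bottom-row=4; cleared 0 line(s) (total 0); column heights now [4 6 7 4 3], max=7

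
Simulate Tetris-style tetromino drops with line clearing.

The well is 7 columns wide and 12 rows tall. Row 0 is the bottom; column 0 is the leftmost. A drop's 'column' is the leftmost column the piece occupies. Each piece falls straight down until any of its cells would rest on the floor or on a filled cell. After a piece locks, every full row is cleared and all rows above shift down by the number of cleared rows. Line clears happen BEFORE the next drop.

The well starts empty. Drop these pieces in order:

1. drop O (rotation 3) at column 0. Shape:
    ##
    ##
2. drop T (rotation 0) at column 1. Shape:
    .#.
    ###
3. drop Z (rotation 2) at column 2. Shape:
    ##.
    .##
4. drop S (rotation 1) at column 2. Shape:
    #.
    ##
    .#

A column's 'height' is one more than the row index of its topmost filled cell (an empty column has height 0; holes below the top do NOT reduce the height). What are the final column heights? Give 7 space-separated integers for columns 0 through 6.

Answer: 2 3 8 7 4 0 0

Derivation:
Drop 1: O rot3 at col 0 lands with bottom-row=0; cleared 0 line(s) (total 0); column heights now [2 2 0 0 0 0 0], max=2
Drop 2: T rot0 at col 1 lands with bottom-row=2; cleared 0 line(s) (total 0); column heights now [2 3 4 3 0 0 0], max=4
Drop 3: Z rot2 at col 2 lands with bottom-row=3; cleared 0 line(s) (total 0); column heights now [2 3 5 5 4 0 0], max=5
Drop 4: S rot1 at col 2 lands with bottom-row=5; cleared 0 line(s) (total 0); column heights now [2 3 8 7 4 0 0], max=8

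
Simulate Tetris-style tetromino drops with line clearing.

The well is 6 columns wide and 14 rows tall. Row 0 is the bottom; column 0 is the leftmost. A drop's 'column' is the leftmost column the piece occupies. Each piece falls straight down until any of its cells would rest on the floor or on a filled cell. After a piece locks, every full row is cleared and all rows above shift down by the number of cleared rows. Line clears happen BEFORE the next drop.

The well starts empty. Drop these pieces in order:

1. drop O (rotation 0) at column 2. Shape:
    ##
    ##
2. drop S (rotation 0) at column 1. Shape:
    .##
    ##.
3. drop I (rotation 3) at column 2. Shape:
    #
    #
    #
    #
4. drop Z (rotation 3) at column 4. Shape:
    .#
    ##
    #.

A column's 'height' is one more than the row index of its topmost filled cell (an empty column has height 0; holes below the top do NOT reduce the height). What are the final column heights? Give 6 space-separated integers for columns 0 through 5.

Drop 1: O rot0 at col 2 lands with bottom-row=0; cleared 0 line(s) (total 0); column heights now [0 0 2 2 0 0], max=2
Drop 2: S rot0 at col 1 lands with bottom-row=2; cleared 0 line(s) (total 0); column heights now [0 3 4 4 0 0], max=4
Drop 3: I rot3 at col 2 lands with bottom-row=4; cleared 0 line(s) (total 0); column heights now [0 3 8 4 0 0], max=8
Drop 4: Z rot3 at col 4 lands with bottom-row=0; cleared 0 line(s) (total 0); column heights now [0 3 8 4 2 3], max=8

Answer: 0 3 8 4 2 3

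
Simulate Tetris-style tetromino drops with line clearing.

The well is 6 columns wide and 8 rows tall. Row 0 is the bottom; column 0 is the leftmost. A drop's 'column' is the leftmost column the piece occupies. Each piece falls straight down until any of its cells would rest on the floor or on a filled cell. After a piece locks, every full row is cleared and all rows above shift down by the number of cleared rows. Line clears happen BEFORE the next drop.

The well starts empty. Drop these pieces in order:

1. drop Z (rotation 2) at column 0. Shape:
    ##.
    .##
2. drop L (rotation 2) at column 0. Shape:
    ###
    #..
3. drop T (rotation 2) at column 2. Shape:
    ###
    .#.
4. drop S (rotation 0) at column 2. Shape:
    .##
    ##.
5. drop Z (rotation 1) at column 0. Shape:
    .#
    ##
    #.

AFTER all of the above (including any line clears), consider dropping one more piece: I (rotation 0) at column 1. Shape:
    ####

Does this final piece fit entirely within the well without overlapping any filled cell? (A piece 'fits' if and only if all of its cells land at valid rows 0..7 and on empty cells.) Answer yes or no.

Drop 1: Z rot2 at col 0 lands with bottom-row=0; cleared 0 line(s) (total 0); column heights now [2 2 1 0 0 0], max=2
Drop 2: L rot2 at col 0 lands with bottom-row=2; cleared 0 line(s) (total 0); column heights now [4 4 4 0 0 0], max=4
Drop 3: T rot2 at col 2 lands with bottom-row=3; cleared 0 line(s) (total 0); column heights now [4 4 5 5 5 0], max=5
Drop 4: S rot0 at col 2 lands with bottom-row=5; cleared 0 line(s) (total 0); column heights now [4 4 6 7 7 0], max=7
Drop 5: Z rot1 at col 0 lands with bottom-row=4; cleared 0 line(s) (total 0); column heights now [6 7 6 7 7 0], max=7
Test piece I rot0 at col 1 (width 4): heights before test = [6 7 6 7 7 0]; fits = True

Answer: yes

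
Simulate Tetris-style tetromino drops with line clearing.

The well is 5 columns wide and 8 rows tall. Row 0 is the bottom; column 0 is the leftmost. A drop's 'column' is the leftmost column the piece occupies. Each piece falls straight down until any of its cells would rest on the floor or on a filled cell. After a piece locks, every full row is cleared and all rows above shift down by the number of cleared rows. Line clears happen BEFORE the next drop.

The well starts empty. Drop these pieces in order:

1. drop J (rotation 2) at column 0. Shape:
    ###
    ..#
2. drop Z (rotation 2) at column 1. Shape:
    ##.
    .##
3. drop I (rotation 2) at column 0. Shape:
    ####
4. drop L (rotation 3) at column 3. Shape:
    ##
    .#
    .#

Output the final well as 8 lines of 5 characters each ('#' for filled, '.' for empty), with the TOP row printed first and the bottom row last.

Drop 1: J rot2 at col 0 lands with bottom-row=0; cleared 0 line(s) (total 0); column heights now [2 2 2 0 0], max=2
Drop 2: Z rot2 at col 1 lands with bottom-row=2; cleared 0 line(s) (total 0); column heights now [2 4 4 3 0], max=4
Drop 3: I rot2 at col 0 lands with bottom-row=4; cleared 0 line(s) (total 0); column heights now [5 5 5 5 0], max=5
Drop 4: L rot3 at col 3 lands with bottom-row=3; cleared 1 line(s) (total 1); column heights now [2 4 4 5 5], max=5

Answer: .....
.....
.....
...##
.##.#
..##.
###..
..#..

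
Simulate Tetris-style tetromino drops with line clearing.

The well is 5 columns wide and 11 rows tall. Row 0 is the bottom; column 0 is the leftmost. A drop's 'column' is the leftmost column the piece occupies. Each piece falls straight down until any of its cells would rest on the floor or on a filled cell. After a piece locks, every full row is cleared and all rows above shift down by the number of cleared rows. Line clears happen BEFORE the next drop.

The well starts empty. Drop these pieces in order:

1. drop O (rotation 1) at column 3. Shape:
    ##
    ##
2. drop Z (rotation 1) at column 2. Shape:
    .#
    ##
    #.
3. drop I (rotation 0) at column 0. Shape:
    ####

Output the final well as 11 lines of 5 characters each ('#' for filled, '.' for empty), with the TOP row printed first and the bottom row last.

Answer: .....
.....
.....
.....
.....
.....
####.
...#.
..##.
..###
...##

Derivation:
Drop 1: O rot1 at col 3 lands with bottom-row=0; cleared 0 line(s) (total 0); column heights now [0 0 0 2 2], max=2
Drop 2: Z rot1 at col 2 lands with bottom-row=1; cleared 0 line(s) (total 0); column heights now [0 0 3 4 2], max=4
Drop 3: I rot0 at col 0 lands with bottom-row=4; cleared 0 line(s) (total 0); column heights now [5 5 5 5 2], max=5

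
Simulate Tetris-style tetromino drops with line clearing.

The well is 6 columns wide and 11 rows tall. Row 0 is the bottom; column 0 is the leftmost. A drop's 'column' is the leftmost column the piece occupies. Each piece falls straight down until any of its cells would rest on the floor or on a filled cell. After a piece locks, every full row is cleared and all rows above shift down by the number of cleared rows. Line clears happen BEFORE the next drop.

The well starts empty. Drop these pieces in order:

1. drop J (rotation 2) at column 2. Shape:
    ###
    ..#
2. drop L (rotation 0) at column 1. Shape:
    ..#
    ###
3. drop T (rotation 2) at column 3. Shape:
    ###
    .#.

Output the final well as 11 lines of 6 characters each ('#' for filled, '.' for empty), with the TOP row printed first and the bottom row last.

Answer: ......
......
......
......
......
......
...###
...##.
.###..
..###.
....#.

Derivation:
Drop 1: J rot2 at col 2 lands with bottom-row=0; cleared 0 line(s) (total 0); column heights now [0 0 2 2 2 0], max=2
Drop 2: L rot0 at col 1 lands with bottom-row=2; cleared 0 line(s) (total 0); column heights now [0 3 3 4 2 0], max=4
Drop 3: T rot2 at col 3 lands with bottom-row=3; cleared 0 line(s) (total 0); column heights now [0 3 3 5 5 5], max=5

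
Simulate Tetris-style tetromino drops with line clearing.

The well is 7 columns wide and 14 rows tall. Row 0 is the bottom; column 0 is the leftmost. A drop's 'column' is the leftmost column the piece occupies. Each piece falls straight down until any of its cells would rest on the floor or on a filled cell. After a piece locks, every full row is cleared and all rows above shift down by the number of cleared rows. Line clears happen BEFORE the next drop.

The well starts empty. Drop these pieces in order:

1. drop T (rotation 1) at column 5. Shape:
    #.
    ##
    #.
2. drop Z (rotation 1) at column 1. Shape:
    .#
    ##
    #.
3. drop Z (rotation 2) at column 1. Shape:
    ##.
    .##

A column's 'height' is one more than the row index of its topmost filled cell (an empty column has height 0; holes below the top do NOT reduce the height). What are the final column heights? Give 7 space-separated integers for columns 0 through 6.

Drop 1: T rot1 at col 5 lands with bottom-row=0; cleared 0 line(s) (total 0); column heights now [0 0 0 0 0 3 2], max=3
Drop 2: Z rot1 at col 1 lands with bottom-row=0; cleared 0 line(s) (total 0); column heights now [0 2 3 0 0 3 2], max=3
Drop 3: Z rot2 at col 1 lands with bottom-row=3; cleared 0 line(s) (total 0); column heights now [0 5 5 4 0 3 2], max=5

Answer: 0 5 5 4 0 3 2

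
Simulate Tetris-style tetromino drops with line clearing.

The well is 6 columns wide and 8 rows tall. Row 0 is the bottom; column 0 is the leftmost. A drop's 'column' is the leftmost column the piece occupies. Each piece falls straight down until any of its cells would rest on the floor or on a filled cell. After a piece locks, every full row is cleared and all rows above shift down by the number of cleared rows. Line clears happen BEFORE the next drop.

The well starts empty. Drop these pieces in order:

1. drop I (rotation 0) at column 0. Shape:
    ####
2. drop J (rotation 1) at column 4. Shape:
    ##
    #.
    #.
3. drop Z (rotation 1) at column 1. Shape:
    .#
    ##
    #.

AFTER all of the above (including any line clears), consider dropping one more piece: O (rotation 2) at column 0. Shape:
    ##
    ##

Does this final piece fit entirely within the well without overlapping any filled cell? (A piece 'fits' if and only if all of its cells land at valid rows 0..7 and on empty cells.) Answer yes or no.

Drop 1: I rot0 at col 0 lands with bottom-row=0; cleared 0 line(s) (total 0); column heights now [1 1 1 1 0 0], max=1
Drop 2: J rot1 at col 4 lands with bottom-row=0; cleared 0 line(s) (total 0); column heights now [1 1 1 1 3 3], max=3
Drop 3: Z rot1 at col 1 lands with bottom-row=1; cleared 0 line(s) (total 0); column heights now [1 3 4 1 3 3], max=4
Test piece O rot2 at col 0 (width 2): heights before test = [1 3 4 1 3 3]; fits = True

Answer: yes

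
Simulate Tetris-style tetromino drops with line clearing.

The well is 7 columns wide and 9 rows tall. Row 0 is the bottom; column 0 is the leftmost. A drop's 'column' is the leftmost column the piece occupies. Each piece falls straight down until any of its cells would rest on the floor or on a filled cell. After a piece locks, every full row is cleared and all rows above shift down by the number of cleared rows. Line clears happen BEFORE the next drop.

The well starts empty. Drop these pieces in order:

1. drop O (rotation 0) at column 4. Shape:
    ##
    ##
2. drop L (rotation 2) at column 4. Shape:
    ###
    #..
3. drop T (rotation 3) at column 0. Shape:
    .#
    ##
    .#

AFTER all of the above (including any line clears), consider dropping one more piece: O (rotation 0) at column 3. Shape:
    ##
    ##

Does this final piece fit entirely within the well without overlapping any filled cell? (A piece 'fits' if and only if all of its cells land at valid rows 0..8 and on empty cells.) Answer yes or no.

Drop 1: O rot0 at col 4 lands with bottom-row=0; cleared 0 line(s) (total 0); column heights now [0 0 0 0 2 2 0], max=2
Drop 2: L rot2 at col 4 lands with bottom-row=2; cleared 0 line(s) (total 0); column heights now [0 0 0 0 4 4 4], max=4
Drop 3: T rot3 at col 0 lands with bottom-row=0; cleared 0 line(s) (total 0); column heights now [2 3 0 0 4 4 4], max=4
Test piece O rot0 at col 3 (width 2): heights before test = [2 3 0 0 4 4 4]; fits = True

Answer: yes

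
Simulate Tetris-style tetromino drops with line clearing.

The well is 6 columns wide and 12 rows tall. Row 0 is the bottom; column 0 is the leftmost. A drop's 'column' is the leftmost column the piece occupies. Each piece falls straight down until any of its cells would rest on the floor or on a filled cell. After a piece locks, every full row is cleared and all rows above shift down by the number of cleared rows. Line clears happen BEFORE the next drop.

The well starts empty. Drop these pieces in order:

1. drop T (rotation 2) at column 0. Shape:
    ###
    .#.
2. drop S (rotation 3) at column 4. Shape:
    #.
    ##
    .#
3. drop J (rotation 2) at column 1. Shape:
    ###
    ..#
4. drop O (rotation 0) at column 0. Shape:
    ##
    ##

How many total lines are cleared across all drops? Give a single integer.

Drop 1: T rot2 at col 0 lands with bottom-row=0; cleared 0 line(s) (total 0); column heights now [2 2 2 0 0 0], max=2
Drop 2: S rot3 at col 4 lands with bottom-row=0; cleared 0 line(s) (total 0); column heights now [2 2 2 0 3 2], max=3
Drop 3: J rot2 at col 1 lands with bottom-row=1; cleared 1 line(s) (total 1); column heights now [0 2 2 2 2 1], max=2
Drop 4: O rot0 at col 0 lands with bottom-row=2; cleared 0 line(s) (total 1); column heights now [4 4 2 2 2 1], max=4

Answer: 1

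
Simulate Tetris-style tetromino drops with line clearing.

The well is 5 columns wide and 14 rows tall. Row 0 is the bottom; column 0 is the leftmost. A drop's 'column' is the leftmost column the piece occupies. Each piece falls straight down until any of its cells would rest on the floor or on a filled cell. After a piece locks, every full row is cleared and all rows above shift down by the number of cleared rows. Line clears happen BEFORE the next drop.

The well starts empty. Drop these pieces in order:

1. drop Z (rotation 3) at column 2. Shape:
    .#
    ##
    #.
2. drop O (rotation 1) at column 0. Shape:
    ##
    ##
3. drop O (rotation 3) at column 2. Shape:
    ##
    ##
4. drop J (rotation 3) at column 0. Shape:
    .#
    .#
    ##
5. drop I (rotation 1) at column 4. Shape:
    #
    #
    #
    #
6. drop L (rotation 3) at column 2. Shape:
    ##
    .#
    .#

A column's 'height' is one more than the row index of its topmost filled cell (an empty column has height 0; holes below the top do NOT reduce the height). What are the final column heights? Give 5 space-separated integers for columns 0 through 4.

Drop 1: Z rot3 at col 2 lands with bottom-row=0; cleared 0 line(s) (total 0); column heights now [0 0 2 3 0], max=3
Drop 2: O rot1 at col 0 lands with bottom-row=0; cleared 0 line(s) (total 0); column heights now [2 2 2 3 0], max=3
Drop 3: O rot3 at col 2 lands with bottom-row=3; cleared 0 line(s) (total 0); column heights now [2 2 5 5 0], max=5
Drop 4: J rot3 at col 0 lands with bottom-row=2; cleared 0 line(s) (total 0); column heights now [3 5 5 5 0], max=5
Drop 5: I rot1 at col 4 lands with bottom-row=0; cleared 1 line(s) (total 1); column heights now [2 4 4 4 3], max=4
Drop 6: L rot3 at col 2 lands with bottom-row=4; cleared 0 line(s) (total 1); column heights now [2 4 7 7 3], max=7

Answer: 2 4 7 7 3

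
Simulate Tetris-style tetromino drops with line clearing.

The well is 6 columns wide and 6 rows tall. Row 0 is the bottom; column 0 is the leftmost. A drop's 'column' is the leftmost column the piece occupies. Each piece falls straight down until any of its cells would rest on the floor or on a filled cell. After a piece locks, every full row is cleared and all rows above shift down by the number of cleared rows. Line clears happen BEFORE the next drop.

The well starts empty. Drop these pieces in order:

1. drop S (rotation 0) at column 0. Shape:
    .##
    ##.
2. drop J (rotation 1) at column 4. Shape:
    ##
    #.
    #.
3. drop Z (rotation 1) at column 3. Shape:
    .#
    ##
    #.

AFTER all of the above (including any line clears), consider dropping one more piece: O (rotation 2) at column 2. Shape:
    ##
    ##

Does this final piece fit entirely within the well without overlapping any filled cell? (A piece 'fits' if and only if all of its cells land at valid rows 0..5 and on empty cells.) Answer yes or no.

Drop 1: S rot0 at col 0 lands with bottom-row=0; cleared 0 line(s) (total 0); column heights now [1 2 2 0 0 0], max=2
Drop 2: J rot1 at col 4 lands with bottom-row=0; cleared 0 line(s) (total 0); column heights now [1 2 2 0 3 3], max=3
Drop 3: Z rot1 at col 3 lands with bottom-row=2; cleared 0 line(s) (total 0); column heights now [1 2 2 4 5 3], max=5
Test piece O rot2 at col 2 (width 2): heights before test = [1 2 2 4 5 3]; fits = True

Answer: yes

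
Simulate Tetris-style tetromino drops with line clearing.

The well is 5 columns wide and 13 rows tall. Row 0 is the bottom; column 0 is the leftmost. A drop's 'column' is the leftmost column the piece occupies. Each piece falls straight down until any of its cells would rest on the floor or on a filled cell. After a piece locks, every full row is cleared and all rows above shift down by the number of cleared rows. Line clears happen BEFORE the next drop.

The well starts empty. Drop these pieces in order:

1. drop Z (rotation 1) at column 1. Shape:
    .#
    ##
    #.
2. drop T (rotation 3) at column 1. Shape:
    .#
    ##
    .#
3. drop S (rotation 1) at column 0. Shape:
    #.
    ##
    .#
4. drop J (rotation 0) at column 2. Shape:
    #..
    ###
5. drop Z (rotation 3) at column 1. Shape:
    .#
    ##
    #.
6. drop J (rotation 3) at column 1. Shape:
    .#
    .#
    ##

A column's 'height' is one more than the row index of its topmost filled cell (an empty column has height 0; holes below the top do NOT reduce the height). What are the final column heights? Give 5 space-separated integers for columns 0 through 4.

Drop 1: Z rot1 at col 1 lands with bottom-row=0; cleared 0 line(s) (total 0); column heights now [0 2 3 0 0], max=3
Drop 2: T rot3 at col 1 lands with bottom-row=3; cleared 0 line(s) (total 0); column heights now [0 5 6 0 0], max=6
Drop 3: S rot1 at col 0 lands with bottom-row=5; cleared 0 line(s) (total 0); column heights now [8 7 6 0 0], max=8
Drop 4: J rot0 at col 2 lands with bottom-row=6; cleared 1 line(s) (total 1); column heights now [7 6 7 0 0], max=7
Drop 5: Z rot3 at col 1 lands with bottom-row=6; cleared 0 line(s) (total 1); column heights now [7 8 9 0 0], max=9
Drop 6: J rot3 at col 1 lands with bottom-row=9; cleared 0 line(s) (total 1); column heights now [7 10 12 0 0], max=12

Answer: 7 10 12 0 0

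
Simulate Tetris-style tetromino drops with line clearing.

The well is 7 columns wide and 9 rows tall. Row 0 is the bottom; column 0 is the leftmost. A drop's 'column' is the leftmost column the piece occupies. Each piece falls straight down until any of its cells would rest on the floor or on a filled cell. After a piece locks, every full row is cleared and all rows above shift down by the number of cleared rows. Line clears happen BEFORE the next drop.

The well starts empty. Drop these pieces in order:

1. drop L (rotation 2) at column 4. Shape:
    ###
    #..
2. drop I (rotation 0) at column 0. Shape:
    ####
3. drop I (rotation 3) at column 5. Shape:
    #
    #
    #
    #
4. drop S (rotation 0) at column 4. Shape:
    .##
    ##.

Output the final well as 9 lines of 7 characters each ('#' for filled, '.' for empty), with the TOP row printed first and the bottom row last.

Drop 1: L rot2 at col 4 lands with bottom-row=0; cleared 0 line(s) (total 0); column heights now [0 0 0 0 2 2 2], max=2
Drop 2: I rot0 at col 0 lands with bottom-row=0; cleared 0 line(s) (total 0); column heights now [1 1 1 1 2 2 2], max=2
Drop 3: I rot3 at col 5 lands with bottom-row=2; cleared 0 line(s) (total 0); column heights now [1 1 1 1 2 6 2], max=6
Drop 4: S rot0 at col 4 lands with bottom-row=6; cleared 0 line(s) (total 0); column heights now [1 1 1 1 7 8 8], max=8

Answer: .......
.....##
....##.
.....#.
.....#.
.....#.
.....#.
....###
#####..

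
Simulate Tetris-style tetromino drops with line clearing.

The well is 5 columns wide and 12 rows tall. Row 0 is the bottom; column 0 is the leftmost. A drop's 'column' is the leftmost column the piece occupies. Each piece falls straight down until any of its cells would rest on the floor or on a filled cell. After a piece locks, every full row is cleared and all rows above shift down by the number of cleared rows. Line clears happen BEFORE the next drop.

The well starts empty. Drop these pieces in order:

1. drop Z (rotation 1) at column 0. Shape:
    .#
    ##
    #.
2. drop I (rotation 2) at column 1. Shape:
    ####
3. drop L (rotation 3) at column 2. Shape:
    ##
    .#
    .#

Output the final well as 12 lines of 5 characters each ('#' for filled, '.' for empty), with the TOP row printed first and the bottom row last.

Drop 1: Z rot1 at col 0 lands with bottom-row=0; cleared 0 line(s) (total 0); column heights now [2 3 0 0 0], max=3
Drop 2: I rot2 at col 1 lands with bottom-row=3; cleared 0 line(s) (total 0); column heights now [2 4 4 4 4], max=4
Drop 3: L rot3 at col 2 lands with bottom-row=4; cleared 0 line(s) (total 0); column heights now [2 4 7 7 4], max=7

Answer: .....
.....
.....
.....
.....
..##.
...#.
...#.
.####
.#...
##...
#....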